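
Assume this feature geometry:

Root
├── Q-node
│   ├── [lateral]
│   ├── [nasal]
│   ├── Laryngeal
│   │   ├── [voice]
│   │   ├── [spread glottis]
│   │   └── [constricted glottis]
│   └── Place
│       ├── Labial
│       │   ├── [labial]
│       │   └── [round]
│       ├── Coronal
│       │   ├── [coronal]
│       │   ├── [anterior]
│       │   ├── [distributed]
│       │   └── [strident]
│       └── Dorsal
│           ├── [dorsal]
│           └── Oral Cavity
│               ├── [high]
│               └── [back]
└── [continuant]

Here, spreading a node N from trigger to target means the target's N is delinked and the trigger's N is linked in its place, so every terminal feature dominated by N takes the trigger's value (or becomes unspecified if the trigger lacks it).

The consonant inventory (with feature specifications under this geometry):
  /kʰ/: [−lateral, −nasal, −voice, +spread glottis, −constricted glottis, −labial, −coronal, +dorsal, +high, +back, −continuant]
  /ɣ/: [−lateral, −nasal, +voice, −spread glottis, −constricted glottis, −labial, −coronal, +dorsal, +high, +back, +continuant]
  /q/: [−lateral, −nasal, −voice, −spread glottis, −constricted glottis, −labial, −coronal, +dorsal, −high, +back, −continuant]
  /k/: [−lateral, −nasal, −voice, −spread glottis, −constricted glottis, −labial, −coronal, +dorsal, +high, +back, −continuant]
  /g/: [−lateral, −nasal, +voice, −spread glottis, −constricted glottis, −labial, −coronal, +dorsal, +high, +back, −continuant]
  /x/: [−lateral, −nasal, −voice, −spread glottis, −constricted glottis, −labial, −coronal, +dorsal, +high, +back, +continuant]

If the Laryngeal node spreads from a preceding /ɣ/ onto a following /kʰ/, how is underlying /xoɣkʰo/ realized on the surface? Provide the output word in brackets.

[xoɣgo]

The Laryngeal node dominates the terminals [voice], [spread glottis], [constricted glottis].
The target acquires /ɣ/'s values for everything under Laryngeal — [+voice], [−spread glottis], [−constricted glottis] — while keeping its own [lateral], [nasal], [labial], ….
The resulting bundle matches /g/ in the inventory; substituting it for /kʰ/ gives [xoɣgo].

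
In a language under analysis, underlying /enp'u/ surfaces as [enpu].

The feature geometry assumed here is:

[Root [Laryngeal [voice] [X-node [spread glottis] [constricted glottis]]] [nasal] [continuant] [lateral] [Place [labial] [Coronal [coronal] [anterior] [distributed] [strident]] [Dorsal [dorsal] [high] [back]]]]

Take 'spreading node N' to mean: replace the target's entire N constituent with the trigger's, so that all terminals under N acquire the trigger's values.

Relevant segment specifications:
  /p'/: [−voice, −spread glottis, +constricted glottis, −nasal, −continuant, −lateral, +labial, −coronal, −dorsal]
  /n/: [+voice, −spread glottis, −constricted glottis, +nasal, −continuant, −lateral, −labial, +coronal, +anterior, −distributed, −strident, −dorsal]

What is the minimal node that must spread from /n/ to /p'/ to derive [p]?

/p'/ and [p] differ in [constricted glottis]; every other specified feature is identical.
Only a single terminal changes, and /n/ supplies the new value, so [constricted glottis] itself is the minimal spreading constituent.
[voice], [labial] stay as in /p'/ although /n/ differs there, so no node dominating them spread; among the remaining candidates [constricted glottis] is the lowest that derives the output.

[constricted glottis]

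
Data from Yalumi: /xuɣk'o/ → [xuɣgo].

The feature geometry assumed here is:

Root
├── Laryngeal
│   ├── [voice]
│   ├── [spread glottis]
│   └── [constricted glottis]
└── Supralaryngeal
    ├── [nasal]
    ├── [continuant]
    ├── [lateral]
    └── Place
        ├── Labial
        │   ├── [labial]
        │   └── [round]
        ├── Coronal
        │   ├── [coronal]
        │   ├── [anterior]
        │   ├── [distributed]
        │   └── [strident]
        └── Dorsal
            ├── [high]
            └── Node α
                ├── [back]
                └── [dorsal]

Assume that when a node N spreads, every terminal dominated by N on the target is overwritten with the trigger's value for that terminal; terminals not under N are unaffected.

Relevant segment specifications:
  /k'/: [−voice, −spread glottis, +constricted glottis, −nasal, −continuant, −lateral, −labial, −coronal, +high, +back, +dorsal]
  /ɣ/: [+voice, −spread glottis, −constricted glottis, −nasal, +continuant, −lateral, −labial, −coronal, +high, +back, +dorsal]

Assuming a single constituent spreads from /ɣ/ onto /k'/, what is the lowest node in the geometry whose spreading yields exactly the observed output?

Laryngeal

Comparing /k'/ with its surface form [g], the features that change are [voice], [constricted glottis].
Tracing each changed feature up the tree, the paths first meet at Laryngeal; any lower node misses at least one of them.
Spreading Laryngeal from /ɣ/ overwrites each of those terminals with /ɣ/'s values, yielding exactly [g].
[continuant] — on which /ɣ/ differs from /k'/ — is unchanged, so Root cannot have spread; the constituent is no larger than Laryngeal.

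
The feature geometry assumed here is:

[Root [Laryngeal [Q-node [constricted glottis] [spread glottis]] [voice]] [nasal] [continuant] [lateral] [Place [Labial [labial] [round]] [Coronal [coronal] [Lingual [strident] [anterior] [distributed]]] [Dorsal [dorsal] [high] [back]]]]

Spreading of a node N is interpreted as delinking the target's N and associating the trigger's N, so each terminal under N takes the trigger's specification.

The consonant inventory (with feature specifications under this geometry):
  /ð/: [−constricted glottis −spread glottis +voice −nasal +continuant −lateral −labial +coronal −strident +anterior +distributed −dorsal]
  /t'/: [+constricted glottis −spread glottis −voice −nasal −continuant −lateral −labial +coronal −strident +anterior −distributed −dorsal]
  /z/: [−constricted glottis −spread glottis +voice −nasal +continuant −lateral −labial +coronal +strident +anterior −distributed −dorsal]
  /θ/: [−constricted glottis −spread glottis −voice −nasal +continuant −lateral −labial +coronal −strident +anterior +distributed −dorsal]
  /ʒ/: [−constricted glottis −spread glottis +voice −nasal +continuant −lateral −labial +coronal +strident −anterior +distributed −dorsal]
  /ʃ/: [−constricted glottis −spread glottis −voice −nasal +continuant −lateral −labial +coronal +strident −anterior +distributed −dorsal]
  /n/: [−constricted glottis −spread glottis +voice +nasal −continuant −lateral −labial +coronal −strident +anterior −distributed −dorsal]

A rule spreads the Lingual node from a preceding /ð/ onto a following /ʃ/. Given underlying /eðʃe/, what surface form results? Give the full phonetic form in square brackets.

[eðθe]

Terminals under Lingual in this geometry: [strident], [anterior], [distributed].
After delinking /ʃ/'s Lingual and linking /ð/'s, the affected terminals become [−strident], [+anterior], [+distributed]; [constricted glottis], [spread glottis], [voice], … (outside Lingual) are retained from /ʃ/.
This feature bundle is that of [θ], so /eðʃe/ surfaces as [eðθe].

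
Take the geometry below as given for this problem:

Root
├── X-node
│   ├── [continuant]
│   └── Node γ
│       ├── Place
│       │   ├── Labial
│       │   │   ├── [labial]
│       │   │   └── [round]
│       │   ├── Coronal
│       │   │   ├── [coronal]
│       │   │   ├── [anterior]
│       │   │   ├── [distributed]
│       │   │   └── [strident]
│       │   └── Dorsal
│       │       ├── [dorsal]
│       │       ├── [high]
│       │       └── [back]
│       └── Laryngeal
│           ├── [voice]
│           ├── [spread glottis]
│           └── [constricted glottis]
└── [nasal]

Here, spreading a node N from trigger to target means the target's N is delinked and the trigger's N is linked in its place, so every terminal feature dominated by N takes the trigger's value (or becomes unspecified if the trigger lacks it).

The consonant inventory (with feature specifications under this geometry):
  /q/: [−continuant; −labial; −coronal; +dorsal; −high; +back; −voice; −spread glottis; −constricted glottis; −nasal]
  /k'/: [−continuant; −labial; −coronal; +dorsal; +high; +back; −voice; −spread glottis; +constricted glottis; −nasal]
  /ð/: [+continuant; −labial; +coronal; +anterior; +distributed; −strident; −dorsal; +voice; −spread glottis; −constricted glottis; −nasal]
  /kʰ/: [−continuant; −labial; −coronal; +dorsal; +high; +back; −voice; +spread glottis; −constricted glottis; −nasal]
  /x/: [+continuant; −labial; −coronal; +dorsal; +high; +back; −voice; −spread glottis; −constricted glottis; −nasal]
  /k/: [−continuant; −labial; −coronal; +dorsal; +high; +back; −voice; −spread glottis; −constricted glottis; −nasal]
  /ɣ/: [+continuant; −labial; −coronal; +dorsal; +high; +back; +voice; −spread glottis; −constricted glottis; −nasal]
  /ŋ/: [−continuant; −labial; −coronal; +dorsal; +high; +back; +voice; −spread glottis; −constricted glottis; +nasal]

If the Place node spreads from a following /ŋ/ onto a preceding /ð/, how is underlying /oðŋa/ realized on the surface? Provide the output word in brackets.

Terminals under Place in this geometry: [labial], [round], [coronal], [anterior], [distributed], [strident], [dorsal], [high], [back].
Spreading Place from /ŋ/ onto /ð/ replaces those values with /ŋ/'s: [−labial], [−coronal], [+dorsal], [+high], [+back]. Features outside Place ([continuant], [voice], [spread glottis], …) stay as in /ð/.
This feature bundle is that of [ɣ], so /oðŋa/ surfaces as [oɣŋa].

[oɣŋa]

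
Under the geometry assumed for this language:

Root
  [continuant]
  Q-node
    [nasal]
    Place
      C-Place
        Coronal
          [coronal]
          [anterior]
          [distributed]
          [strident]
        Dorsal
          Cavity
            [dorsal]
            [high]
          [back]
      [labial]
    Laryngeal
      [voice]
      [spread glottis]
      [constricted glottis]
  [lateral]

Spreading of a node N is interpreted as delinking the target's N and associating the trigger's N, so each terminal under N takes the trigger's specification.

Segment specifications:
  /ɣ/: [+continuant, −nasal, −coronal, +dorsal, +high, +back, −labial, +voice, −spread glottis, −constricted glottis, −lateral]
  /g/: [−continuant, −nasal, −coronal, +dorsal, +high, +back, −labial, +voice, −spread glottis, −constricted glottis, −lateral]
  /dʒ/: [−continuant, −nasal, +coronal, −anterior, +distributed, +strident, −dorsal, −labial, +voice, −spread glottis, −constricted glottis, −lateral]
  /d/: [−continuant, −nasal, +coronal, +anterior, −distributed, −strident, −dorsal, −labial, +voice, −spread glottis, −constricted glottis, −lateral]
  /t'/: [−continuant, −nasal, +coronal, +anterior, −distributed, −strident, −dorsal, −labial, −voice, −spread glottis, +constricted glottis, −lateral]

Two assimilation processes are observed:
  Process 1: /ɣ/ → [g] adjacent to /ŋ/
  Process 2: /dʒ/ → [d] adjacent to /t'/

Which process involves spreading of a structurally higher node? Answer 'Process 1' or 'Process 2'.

Process 1 alters [continuant]; the lowest dominating node is [continuant] (depth 1 from Root).
In Process 2, [anterior], [distributed], [strident] change, so the minimal spreading node is Coronal at depth 4.
[continuant] (depth 1) sits above Coronal (depth 4), making Process 1 the one with the higher spreading node.

Process 1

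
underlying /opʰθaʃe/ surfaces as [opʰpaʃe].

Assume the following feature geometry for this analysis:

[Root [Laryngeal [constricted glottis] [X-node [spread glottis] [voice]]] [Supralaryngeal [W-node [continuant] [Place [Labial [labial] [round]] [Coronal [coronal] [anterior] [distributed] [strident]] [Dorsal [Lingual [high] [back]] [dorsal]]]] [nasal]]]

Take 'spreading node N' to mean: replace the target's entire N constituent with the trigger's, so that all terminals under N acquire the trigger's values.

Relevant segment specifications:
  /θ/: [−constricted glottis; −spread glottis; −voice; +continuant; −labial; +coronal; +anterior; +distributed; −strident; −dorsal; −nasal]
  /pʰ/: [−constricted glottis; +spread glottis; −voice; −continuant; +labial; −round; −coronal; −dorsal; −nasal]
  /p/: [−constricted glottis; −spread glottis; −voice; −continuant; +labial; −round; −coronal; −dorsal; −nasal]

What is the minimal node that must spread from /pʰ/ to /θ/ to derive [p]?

W-node

Feature comparison: [continuant], [labial], [round], [coronal], [anterior], [distributed], [strident] differ between /θ/ and [p]; the remaining terminals match.
Tracing each changed feature up the tree, the paths first meet at W-node; any lower node misses at least one of them.
Spreading W-node from /pʰ/ overwrites each of those terminals with /pʰ/'s values, yielding exactly [p].
[spread glottis] stays as in /θ/ although /pʰ/ differs there, so no node dominating it spread; among the remaining candidates W-node is the lowest that derives the output.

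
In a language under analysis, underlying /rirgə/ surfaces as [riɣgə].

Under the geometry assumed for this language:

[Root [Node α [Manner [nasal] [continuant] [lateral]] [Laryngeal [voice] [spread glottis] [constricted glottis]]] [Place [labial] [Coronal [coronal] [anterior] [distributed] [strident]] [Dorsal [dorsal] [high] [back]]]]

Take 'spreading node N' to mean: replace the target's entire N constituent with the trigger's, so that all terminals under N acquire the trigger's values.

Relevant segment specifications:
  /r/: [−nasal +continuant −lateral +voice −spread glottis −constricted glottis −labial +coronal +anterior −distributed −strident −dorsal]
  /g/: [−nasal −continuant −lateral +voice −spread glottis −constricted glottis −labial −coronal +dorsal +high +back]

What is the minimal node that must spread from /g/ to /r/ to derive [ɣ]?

The alternation /r/ → [ɣ] changes [coronal], [anterior], [distributed], [strident], [dorsal], [high], [back] and nothing else.
The smallest constituent containing every changed terminal is Place — each of its daughters lacks at least one of the affected features.
Spreading Place from /g/ overwrites each of those terminals with /g/'s values, yielding exactly [ɣ].
Had Root spread, [continuant] would have taken /g/'s value; it stays as in /r/, confirming the spreading constituent is exactly Place.

Place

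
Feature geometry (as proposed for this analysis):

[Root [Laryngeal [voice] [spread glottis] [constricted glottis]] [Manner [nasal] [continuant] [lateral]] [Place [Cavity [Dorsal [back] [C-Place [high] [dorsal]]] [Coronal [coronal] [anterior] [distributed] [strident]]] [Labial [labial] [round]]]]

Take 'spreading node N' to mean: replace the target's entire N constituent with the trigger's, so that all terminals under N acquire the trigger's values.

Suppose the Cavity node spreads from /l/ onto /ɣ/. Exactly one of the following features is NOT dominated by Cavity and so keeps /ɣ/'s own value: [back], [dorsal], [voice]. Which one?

Cavity dominates exactly [back], [high], [dorsal], [coronal], [anterior], [distributed], [strident].
Spreading Cavity replaces [back], [dorsal] with the trigger's values, since each sits inside the Cavity constituent.
[voice] attaches under Laryngeal, not under Cavity, so /ɣ/ retains its own value for [voice].

[voice]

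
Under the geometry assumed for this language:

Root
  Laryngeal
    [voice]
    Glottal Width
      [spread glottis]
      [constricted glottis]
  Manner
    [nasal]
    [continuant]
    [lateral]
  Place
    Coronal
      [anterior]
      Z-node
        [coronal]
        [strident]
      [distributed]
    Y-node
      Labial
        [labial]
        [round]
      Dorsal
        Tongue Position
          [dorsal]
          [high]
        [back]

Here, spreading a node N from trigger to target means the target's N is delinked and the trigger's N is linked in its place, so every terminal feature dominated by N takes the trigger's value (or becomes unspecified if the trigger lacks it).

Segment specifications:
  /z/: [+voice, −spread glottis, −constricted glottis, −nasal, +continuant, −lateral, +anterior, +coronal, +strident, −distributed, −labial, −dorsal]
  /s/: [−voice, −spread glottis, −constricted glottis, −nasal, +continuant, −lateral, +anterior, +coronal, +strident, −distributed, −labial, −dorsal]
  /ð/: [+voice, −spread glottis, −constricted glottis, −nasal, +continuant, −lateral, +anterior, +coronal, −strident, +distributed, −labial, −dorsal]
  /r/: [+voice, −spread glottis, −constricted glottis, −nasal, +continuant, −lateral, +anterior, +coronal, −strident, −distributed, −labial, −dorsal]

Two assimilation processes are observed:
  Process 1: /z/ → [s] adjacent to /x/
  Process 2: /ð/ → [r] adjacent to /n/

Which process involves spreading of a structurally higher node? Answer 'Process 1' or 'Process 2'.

Process 1

Process 1 alters [voice]; the lowest dominating node is [voice] (depth 2 from Root).
Process 2: the feature that changes is [distributed]; the minimal node is [distributed] (depth 3).
[voice] is closer to Root than [distributed], so Process 1 spreads the higher node.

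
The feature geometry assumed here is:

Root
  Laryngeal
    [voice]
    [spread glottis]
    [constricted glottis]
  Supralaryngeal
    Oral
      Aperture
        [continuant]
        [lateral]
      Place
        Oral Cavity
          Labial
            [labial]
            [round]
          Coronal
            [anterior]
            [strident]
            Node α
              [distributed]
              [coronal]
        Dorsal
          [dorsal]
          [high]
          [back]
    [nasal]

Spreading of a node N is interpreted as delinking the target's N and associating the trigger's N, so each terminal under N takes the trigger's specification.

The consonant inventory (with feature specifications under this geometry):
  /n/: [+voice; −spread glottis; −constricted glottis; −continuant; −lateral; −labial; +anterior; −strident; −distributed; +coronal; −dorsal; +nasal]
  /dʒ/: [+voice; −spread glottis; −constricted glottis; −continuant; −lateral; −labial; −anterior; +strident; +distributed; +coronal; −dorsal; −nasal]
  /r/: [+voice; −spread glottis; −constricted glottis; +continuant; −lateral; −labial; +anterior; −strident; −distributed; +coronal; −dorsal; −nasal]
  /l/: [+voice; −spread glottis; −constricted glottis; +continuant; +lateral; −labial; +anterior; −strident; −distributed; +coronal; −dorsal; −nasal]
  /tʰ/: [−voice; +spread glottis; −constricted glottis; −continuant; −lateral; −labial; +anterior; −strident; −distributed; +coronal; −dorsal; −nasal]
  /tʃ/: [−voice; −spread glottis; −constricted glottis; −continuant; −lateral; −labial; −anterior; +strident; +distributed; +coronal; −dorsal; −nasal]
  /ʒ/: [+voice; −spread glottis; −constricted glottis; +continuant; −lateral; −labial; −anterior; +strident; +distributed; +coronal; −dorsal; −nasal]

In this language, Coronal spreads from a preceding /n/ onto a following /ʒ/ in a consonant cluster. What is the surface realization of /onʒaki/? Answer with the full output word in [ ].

Terminals under Coronal in this geometry: [anterior], [strident], [distributed], [coronal].
Spreading Coronal from /n/ onto /ʒ/ replaces those values with /n/'s: [+anterior], [−strident], [−distributed], [+coronal]. Features outside Coronal ([voice], [spread glottis], [constricted glottis], …) stay as in /ʒ/.
The resulting bundle matches /r/ in the inventory; substituting it for /ʒ/ gives [onraki].

[onraki]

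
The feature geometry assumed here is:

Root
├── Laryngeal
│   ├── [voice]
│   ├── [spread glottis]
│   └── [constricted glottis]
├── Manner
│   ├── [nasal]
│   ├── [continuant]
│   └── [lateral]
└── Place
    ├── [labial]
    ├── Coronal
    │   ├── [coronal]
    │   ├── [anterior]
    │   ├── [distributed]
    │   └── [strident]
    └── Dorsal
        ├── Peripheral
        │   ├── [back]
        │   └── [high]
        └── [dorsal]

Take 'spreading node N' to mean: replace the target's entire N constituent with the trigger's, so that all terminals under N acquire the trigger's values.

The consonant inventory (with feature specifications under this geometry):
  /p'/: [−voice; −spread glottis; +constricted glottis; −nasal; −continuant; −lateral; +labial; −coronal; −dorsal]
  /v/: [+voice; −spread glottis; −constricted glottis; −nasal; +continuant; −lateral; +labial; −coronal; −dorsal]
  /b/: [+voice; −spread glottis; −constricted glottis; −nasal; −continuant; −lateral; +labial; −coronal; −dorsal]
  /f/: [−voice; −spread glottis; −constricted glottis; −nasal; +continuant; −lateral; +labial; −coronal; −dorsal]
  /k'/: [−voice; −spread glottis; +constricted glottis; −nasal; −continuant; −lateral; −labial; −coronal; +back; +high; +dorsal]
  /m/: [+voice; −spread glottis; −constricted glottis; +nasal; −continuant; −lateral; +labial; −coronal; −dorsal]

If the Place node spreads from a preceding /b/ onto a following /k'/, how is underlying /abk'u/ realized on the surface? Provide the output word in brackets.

[abp'u]

Place immediately or transitively dominates [labial], [coronal], [anterior], [distributed], [strident], [back], [high], [dorsal].
The target acquires /b/'s values for everything under Place — [+labial], [−coronal], [−dorsal] — while keeping its own [voice], [spread glottis], [constricted glottis], ….
This feature bundle is that of [p'], so /abk'u/ surfaces as [abp'u].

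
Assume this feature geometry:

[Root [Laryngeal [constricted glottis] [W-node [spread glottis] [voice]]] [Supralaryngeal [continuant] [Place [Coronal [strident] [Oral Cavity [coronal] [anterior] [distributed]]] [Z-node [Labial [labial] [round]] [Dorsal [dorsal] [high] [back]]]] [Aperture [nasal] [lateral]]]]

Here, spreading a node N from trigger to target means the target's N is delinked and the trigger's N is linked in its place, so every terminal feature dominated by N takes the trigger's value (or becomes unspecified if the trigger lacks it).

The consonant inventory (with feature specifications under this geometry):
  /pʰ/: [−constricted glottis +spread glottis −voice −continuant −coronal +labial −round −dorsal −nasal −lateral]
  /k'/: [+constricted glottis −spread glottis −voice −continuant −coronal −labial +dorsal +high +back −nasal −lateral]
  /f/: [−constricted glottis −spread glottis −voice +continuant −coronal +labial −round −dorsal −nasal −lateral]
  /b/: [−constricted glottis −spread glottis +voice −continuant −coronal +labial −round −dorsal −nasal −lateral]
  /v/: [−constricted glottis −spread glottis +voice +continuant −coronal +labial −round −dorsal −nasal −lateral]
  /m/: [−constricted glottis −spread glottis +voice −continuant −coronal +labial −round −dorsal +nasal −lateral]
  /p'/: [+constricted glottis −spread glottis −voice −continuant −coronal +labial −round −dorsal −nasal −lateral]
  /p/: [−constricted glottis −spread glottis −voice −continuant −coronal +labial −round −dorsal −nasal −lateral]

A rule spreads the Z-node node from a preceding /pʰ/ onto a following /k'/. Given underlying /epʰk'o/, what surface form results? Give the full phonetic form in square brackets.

The Z-node node dominates the terminals [labial], [round], [dorsal], [high], [back].
Spreading Z-node from /pʰ/ onto /k'/ replaces those values with /pʰ/'s: [+labial], [−round], [−dorsal]. Features outside Z-node ([constricted glottis], [spread glottis], [voice], …) stay as in /k'/.
Among the inventory, only /p'/ has exactly this specification, giving the surface form [epʰp'o].

[epʰp'o]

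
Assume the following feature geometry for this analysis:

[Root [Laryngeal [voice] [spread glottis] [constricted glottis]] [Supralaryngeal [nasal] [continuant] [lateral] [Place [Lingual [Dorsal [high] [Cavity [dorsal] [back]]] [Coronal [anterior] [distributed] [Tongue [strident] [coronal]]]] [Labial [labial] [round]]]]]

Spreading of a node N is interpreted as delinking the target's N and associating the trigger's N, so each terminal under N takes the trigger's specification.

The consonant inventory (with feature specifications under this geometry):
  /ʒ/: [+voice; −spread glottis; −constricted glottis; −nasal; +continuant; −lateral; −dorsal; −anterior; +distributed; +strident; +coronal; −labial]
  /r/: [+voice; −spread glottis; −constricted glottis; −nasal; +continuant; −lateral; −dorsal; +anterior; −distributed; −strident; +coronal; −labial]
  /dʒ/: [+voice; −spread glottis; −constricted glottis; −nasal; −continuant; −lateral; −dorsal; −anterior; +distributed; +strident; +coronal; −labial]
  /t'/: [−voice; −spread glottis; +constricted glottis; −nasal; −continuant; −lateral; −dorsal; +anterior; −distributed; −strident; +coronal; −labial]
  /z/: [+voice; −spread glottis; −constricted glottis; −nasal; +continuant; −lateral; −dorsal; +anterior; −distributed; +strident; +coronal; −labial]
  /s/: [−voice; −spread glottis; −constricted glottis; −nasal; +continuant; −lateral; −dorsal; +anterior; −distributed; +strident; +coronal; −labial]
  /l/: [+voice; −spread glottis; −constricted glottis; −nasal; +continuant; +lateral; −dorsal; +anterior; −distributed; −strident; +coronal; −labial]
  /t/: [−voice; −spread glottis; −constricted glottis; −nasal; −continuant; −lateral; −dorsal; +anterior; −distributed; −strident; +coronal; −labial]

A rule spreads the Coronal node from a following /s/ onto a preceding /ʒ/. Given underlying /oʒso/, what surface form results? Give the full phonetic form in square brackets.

[ozso]

The Coronal node dominates the terminals [anterior], [distributed], [strident], [coronal].
Spreading Coronal from /s/ onto /ʒ/ replaces those values with /s/'s: [+anterior], [−distributed], [+strident], [+coronal]. Features outside Coronal ([voice], [spread glottis], [constricted glottis], …) stay as in /ʒ/.
Among the inventory, only /z/ has exactly this specification, giving the surface form [ozso].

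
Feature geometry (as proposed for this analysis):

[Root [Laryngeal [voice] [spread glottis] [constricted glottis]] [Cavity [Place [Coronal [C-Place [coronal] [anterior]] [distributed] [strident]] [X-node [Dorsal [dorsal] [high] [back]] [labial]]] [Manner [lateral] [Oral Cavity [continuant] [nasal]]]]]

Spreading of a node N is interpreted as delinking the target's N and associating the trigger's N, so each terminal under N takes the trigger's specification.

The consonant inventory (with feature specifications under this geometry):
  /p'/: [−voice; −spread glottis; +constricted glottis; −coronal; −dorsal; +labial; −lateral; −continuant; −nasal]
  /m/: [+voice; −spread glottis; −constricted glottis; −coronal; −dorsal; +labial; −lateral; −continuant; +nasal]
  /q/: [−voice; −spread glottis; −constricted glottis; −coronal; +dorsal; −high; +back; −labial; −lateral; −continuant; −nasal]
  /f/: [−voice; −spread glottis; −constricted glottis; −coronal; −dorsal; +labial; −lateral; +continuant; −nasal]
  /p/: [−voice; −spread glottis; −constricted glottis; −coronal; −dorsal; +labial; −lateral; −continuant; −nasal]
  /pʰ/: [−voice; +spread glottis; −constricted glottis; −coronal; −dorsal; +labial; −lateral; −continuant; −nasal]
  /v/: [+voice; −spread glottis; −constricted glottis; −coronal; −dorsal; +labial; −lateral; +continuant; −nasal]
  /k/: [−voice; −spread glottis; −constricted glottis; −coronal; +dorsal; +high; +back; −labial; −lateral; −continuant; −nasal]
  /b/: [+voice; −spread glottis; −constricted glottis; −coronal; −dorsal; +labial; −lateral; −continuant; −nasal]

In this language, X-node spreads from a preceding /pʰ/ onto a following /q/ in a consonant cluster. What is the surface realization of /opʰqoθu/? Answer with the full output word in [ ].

[opʰpoθu]

Terminals under X-node in this geometry: [dorsal], [high], [back], [labial].
The target acquires /pʰ/'s values for everything under X-node — [−dorsal], [+labial] — while keeping its own [voice], [spread glottis], [constricted glottis], ….
The resulting bundle matches /p/ in the inventory; substituting it for /q/ gives [opʰpoθu].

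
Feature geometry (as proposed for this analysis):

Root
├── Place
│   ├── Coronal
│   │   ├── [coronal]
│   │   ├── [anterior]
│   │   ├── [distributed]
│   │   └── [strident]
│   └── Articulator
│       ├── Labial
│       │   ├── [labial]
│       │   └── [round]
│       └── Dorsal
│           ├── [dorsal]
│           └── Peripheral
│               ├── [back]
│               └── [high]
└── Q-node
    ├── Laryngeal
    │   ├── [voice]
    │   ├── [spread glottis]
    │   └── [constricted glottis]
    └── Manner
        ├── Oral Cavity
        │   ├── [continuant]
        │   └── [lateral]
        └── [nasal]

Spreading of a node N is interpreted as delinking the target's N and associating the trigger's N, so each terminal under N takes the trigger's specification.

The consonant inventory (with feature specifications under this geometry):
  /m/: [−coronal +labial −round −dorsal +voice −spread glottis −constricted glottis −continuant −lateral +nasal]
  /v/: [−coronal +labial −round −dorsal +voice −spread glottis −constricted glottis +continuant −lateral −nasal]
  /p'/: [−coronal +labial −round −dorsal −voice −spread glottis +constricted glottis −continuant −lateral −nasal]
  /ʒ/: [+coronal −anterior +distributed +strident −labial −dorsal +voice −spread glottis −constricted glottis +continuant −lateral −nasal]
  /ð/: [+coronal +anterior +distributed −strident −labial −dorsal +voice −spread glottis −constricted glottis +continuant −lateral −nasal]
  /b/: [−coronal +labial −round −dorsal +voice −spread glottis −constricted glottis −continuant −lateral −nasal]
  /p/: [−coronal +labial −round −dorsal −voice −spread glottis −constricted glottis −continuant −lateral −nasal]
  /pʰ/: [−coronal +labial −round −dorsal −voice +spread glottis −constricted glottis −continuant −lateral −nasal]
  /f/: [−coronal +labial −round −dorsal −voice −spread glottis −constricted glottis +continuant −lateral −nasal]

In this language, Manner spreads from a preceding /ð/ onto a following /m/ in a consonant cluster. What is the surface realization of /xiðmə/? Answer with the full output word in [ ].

The Manner node dominates the terminals [continuant], [lateral], [nasal].
After delinking /m/'s Manner and linking /ð/'s, the affected terminals become [+continuant], [−lateral], [−nasal]; [coronal], [labial], [round], … (outside Manner) are retained from /m/.
This feature bundle is that of [v], so /xiðmə/ surfaces as [xiðvə].

[xiðvə]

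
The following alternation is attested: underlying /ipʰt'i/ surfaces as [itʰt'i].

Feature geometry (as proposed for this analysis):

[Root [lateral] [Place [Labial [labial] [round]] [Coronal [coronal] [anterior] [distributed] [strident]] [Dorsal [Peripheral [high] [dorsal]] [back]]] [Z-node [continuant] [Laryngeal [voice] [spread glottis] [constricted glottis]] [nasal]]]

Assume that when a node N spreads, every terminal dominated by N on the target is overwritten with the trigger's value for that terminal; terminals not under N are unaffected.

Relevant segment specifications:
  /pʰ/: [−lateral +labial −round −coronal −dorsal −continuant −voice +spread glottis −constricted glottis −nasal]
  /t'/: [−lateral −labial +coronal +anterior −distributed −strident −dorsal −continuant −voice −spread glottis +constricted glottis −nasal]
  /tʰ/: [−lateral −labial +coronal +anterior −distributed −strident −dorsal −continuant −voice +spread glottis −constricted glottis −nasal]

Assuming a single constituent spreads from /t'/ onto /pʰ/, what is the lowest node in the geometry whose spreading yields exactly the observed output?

Place

The alternation /pʰ/ → [tʰ] changes [labial], [round], [coronal], [anterior], [distributed], [strident] and nothing else.
Tracing each changed feature up the tree, the paths first meet at Place; any lower node misses at least one of them.
Delinking /pʰ/'s Place and associating /t'/'s Place gives precisely the feature bundle of [tʰ].
Since [constricted glottis], [spread glottis] are preserved even though /t'/ disagrees there, no node above Place spread.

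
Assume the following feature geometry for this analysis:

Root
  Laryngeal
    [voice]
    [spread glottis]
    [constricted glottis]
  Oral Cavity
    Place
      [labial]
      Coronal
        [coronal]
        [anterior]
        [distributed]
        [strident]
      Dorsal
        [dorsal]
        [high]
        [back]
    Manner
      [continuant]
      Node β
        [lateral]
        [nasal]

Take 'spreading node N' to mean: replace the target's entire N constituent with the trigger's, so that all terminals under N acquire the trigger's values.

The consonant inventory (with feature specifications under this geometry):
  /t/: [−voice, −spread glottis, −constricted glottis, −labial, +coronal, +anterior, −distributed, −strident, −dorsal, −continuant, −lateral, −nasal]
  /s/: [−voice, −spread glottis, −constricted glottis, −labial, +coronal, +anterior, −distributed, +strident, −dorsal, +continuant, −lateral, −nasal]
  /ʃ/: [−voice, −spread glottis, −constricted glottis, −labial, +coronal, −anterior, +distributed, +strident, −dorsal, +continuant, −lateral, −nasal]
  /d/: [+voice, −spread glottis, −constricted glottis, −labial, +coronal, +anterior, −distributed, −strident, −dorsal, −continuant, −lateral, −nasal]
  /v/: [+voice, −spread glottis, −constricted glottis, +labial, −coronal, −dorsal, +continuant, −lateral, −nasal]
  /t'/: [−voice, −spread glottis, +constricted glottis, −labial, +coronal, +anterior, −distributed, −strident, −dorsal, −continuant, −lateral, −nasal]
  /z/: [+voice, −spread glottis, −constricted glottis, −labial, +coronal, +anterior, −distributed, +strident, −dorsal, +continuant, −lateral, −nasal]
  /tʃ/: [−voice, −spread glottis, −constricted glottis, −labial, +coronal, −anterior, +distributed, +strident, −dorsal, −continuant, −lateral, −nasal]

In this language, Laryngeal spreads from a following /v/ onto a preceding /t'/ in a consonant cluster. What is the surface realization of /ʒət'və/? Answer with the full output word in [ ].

[ʒədvə]

The Laryngeal node dominates the terminals [voice], [spread glottis], [constricted glottis].
Spreading Laryngeal from /v/ onto /t'/ replaces those values with /v/'s: [+voice], [−spread glottis], [−constricted glottis]. Features outside Laryngeal ([labial], [coronal], [anterior], …) stay as in /t'/.
This feature bundle is that of [d], so /ʒət'və/ surfaces as [ʒədvə].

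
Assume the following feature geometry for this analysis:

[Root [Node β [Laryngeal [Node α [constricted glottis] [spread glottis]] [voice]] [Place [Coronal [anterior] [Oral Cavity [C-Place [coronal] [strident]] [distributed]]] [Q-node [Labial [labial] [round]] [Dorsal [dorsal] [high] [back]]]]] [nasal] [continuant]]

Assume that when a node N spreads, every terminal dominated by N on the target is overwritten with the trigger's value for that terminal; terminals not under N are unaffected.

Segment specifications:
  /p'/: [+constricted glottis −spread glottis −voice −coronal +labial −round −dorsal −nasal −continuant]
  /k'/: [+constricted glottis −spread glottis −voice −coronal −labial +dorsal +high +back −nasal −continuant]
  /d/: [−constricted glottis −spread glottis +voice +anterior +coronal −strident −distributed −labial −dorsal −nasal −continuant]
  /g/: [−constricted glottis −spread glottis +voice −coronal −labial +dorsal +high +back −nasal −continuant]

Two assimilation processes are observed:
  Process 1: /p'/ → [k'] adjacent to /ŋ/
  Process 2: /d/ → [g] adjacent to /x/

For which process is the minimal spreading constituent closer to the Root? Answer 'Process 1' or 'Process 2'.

Process 2

In Process 1, [labial], [round], [dorsal], [high], [back] change, so the minimal spreading node is Q-node at depth 3.
Process 2 alters [coronal], [anterior], [distributed], [strident], [dorsal], [high], [back]; the lowest common ancestor is Place (depth 2 from Root).
Place (depth 2) sits above Q-node (depth 3), making Process 2 the one with the higher spreading node.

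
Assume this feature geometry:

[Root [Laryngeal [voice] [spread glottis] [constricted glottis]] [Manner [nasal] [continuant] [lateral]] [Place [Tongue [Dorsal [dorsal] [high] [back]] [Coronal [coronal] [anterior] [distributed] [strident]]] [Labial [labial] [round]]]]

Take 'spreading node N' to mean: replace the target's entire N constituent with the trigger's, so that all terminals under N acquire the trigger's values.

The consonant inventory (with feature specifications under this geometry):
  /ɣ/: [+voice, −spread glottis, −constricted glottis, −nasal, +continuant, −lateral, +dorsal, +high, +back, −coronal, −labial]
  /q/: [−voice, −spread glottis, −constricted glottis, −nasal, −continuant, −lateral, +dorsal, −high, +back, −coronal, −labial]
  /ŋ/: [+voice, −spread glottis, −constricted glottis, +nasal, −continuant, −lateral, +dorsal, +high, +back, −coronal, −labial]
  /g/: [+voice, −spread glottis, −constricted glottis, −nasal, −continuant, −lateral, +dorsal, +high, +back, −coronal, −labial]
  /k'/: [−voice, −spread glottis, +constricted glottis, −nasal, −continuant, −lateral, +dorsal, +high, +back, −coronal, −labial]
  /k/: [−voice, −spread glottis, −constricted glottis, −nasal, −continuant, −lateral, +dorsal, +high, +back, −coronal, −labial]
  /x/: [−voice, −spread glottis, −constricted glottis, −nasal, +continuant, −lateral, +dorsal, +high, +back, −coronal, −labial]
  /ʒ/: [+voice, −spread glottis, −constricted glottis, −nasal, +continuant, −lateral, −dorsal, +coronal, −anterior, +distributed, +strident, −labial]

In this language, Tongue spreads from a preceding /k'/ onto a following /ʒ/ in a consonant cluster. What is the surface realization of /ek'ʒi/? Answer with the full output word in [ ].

Terminals under Tongue in this geometry: [dorsal], [high], [back], [coronal], [anterior], [distributed], [strident].
Spreading Tongue from /k'/ onto /ʒ/ replaces those values with /k'/'s: [+dorsal], [+high], [+back], [−coronal]. Features outside Tongue ([voice], [spread glottis], [constricted glottis], …) stay as in /ʒ/.
This feature bundle is that of [ɣ], so /ek'ʒi/ surfaces as [ek'ɣi].

[ek'ɣi]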